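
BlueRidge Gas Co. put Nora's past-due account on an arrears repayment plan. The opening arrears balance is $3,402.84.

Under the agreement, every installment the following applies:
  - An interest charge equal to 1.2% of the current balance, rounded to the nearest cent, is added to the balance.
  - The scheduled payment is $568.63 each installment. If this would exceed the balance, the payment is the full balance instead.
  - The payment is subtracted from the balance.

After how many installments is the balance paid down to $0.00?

7

Installment 1: opening $3,402.84; interest $40.83 → $3,443.67; payment $568.63; balance $2,875.04
Installment 2: opening $2,875.04; interest $34.50 → $2,909.54; payment $568.63; balance $2,340.91
Installment 3: opening $2,340.91; interest $28.09 → $2,369.00; payment $568.63; balance $1,800.37
Installment 4: opening $1,800.37; interest $21.60 → $1,821.97; payment $568.63; balance $1,253.34
Installment 5: opening $1,253.34; interest $15.04 → $1,268.38; payment $568.63; balance $699.75
Installment 6: opening $699.75; interest $8.40 → $708.15; payment $568.63; balance $139.52
Installment 7: opening $139.52; interest $1.67 → $141.19; payment $141.19; balance $0.00
Balance reaches $0.00 in installment 7.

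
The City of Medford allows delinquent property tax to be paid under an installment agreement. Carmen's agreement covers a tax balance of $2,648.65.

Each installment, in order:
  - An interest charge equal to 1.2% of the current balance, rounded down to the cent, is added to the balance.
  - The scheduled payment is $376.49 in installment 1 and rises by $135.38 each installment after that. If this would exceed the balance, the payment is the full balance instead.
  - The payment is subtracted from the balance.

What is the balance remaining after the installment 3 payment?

Installment 1: opening $2,648.65; interest $31.78 → $2,680.43; payment $376.49; balance $2,303.94
Installment 2: opening $2,303.94; interest $27.64 → $2,331.58; payment $511.87; balance $1,819.71
Installment 3: opening $1,819.71; interest $21.83 → $1,841.54; payment $647.25; balance $1,194.29

$1,194.29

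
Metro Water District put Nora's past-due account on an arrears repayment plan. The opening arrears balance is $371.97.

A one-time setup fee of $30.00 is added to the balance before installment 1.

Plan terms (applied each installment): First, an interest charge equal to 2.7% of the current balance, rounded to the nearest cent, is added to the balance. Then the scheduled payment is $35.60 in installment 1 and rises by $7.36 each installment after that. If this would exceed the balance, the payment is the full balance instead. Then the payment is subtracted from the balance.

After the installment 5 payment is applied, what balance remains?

$195.75

Installment 1: opening $401.97; interest $10.85 → $412.82; payment $35.60; balance $377.22
Installment 2: opening $377.22; interest $10.18 → $387.40; payment $42.96; balance $344.44
Installment 3: opening $344.44; interest $9.30 → $353.74; payment $50.32; balance $303.42
Installment 4: opening $303.42; interest $8.19 → $311.61; payment $57.68; balance $253.93
Installment 5: opening $253.93; interest $6.86 → $260.79; payment $65.04; balance $195.75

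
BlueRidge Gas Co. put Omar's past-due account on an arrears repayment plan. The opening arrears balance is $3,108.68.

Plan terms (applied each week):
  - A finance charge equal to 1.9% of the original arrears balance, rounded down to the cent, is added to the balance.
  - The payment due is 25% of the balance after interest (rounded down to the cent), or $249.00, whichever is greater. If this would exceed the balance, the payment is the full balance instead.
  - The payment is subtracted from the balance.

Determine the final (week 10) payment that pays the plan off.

Week 1: opening $3,108.68; interest $59.06 → $3,167.74; payment $791.93; balance $2,375.81
Week 2: opening $2,375.81; interest $59.06 → $2,434.87; payment $608.71; balance $1,826.16
Week 3: opening $1,826.16; interest $59.06 → $1,885.22; payment $471.30; balance $1,413.92
Week 4: opening $1,413.92; interest $59.06 → $1,472.98; payment $368.24; balance $1,104.74
Week 5: opening $1,104.74; interest $59.06 → $1,163.80; payment $290.95; balance $872.85
Week 6: opening $872.85; interest $59.06 → $931.91; payment $249.00; balance $682.91
Week 7: opening $682.91; interest $59.06 → $741.97; payment $249.00; balance $492.97
Week 8: opening $492.97; interest $59.06 → $552.03; payment $249.00; balance $303.03
Week 9: opening $303.03; interest $59.06 → $362.09; payment $249.00; balance $113.09
Week 10: opening $113.09; interest $59.06 → $172.15; payment $172.15; balance $0.00

$172.15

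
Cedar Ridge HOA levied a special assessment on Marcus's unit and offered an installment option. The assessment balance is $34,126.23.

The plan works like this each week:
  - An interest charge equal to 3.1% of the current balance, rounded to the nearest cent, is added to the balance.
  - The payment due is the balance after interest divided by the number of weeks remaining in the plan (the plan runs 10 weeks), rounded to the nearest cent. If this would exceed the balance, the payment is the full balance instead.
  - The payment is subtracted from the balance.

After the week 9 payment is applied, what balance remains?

Week 1: $34,126.23 +$1,057.91 interest = $35,184.14; pay $3,518.41 → $31,665.73
Week 2: $31,665.73 +$981.64 interest = $32,647.37; pay $3,627.49 → $29,019.88
Week 3: $29,019.88 +$899.62 interest = $29,919.50; pay $3,739.94 → $26,179.56
Week 4: $26,179.56 +$811.57 interest = $26,991.13; pay $3,855.88 → $23,135.25
Week 5: $23,135.25 +$717.19 interest = $23,852.44; pay $3,975.41 → $19,877.03
Week 6: $19,877.03 +$616.19 interest = $20,493.22; pay $4,098.64 → $16,394.58
Week 7: $16,394.58 +$508.23 interest = $16,902.81; pay $4,225.70 → $12,677.11
Week 8: $12,677.11 +$392.99 interest = $13,070.10; pay $4,356.70 → $8,713.40
Week 9: $8,713.40 +$270.12 interest = $8,983.52; pay $4,491.76 → $4,491.76

$4,491.76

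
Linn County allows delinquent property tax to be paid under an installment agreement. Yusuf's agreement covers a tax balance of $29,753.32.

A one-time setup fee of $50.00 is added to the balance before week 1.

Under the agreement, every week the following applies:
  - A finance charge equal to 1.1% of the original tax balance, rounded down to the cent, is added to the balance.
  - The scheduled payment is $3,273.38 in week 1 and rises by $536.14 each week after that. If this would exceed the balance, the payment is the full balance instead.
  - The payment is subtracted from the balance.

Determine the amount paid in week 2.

$3,809.52

# | Opening | Interest | Payment | End bal
1 | $29,803.32 | $327.28 | $3,273.38 | $26,857.22
2 | $26,857.22 | $327.28 | $3,809.52 | $23,374.98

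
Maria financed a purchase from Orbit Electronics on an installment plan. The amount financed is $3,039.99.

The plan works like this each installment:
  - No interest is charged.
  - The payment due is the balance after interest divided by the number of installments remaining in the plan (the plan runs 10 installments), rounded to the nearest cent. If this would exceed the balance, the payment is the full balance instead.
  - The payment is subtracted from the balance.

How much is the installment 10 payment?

$303.99

# | Opening | Payment | End bal
1 | $3,039.99 | $304.00 | $2,735.99
2 | $2,735.99 | $304.00 | $2,431.99
3 | $2,431.99 | $304.00 | $2,127.99
4 | $2,127.99 | $304.00 | $1,823.99
5 | $1,823.99 | $304.00 | $1,519.99
6 | $1,519.99 | $304.00 | $1,215.99
7 | $1,215.99 | $304.00 | $911.99
8 | $911.99 | $304.00 | $607.99
9 | $607.99 | $304.00 | $303.99
10 | $303.99 | $303.99 | $0.00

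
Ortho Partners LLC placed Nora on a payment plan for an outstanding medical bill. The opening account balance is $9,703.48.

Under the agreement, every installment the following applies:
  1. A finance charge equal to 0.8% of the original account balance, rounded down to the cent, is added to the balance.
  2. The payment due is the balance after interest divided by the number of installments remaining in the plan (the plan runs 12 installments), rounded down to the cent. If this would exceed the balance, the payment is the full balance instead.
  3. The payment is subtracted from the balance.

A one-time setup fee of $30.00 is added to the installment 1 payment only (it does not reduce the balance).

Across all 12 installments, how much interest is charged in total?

Installment 1: opening $9,703.48; interest $77.62 → $9,781.10; payment $815.09 (+ $30.00 fee); balance $8,966.01
Installment 2: opening $8,966.01; interest $77.62 → $9,043.63; payment $822.14; balance $8,221.49
Installment 3: opening $8,221.49; interest $77.62 → $8,299.11; payment $829.91; balance $7,469.20
Installment 4: opening $7,469.20; interest $77.62 → $7,546.82; payment $838.53; balance $6,708.29
Installment 5: opening $6,708.29; interest $77.62 → $6,785.91; payment $848.23; balance $5,937.68
Installment 6: opening $5,937.68; interest $77.62 → $6,015.30; payment $859.32; balance $5,155.98
Installment 7: opening $5,155.98; interest $77.62 → $5,233.60; payment $872.26; balance $4,361.34
Installment 8: opening $4,361.34; interest $77.62 → $4,438.96; payment $887.79; balance $3,551.17
Installment 9: opening $3,551.17; interest $77.62 → $3,628.79; payment $907.19; balance $2,721.60
Installment 10: opening $2,721.60; interest $77.62 → $2,799.22; payment $933.07; balance $1,866.15
Installment 11: opening $1,866.15; interest $77.62 → $1,943.77; payment $971.88; balance $971.89
Installment 12: opening $971.89; interest $77.62 → $1,049.51; payment $1,049.51; balance $0.00
Total interest: $77.62 + $77.62 + $77.62 + $77.62 + $77.62 + $77.62 + $77.62 + $77.62 + $77.62 + $77.62 + $77.62 + $77.62 = $931.44

$931.44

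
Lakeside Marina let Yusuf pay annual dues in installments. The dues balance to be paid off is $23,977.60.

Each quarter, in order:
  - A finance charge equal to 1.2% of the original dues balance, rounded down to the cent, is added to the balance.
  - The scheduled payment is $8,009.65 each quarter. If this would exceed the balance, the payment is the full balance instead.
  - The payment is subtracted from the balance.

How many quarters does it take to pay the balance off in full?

# | Opening | Interest | Payment | End bal
1 | $23,977.60 | $287.73 | $8,009.65 | $16,255.68
2 | $16,255.68 | $287.73 | $8,009.65 | $8,533.76
3 | $8,533.76 | $287.73 | $8,009.65 | $811.84
4 | $811.84 | $287.73 | $1,099.57 | $0.00
Balance reaches $0.00 in quarter 4.

4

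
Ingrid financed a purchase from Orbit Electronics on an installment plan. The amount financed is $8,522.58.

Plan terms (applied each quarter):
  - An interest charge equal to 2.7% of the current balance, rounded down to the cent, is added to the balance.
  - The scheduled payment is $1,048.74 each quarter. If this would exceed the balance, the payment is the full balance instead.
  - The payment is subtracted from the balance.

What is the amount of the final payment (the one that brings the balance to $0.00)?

# | Opening | Interest | Payment | End bal
1 | $8,522.58 | $230.10 | $1,048.74 | $7,703.94
2 | $7,703.94 | $208.00 | $1,048.74 | $6,863.20
3 | $6,863.20 | $185.30 | $1,048.74 | $5,999.76
4 | $5,999.76 | $161.99 | $1,048.74 | $5,113.01
5 | $5,113.01 | $138.05 | $1,048.74 | $4,202.32
6 | $4,202.32 | $113.46 | $1,048.74 | $3,267.04
7 | $3,267.04 | $88.21 | $1,048.74 | $2,306.51
8 | $2,306.51 | $62.27 | $1,048.74 | $1,320.04
9 | $1,320.04 | $35.64 | $1,048.74 | $306.94
10 | $306.94 | $8.28 | $315.22 | $0.00

$315.22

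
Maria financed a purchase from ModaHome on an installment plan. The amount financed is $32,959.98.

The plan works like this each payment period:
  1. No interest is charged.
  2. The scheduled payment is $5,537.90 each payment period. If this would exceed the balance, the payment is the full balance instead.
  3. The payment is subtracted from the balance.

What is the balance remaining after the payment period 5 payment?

$5,270.48

Payment period 1: opening $32,959.98; payment $5,537.90; balance $27,422.08
Payment period 2: opening $27,422.08; payment $5,537.90; balance $21,884.18
Payment period 3: opening $21,884.18; payment $5,537.90; balance $16,346.28
Payment period 4: opening $16,346.28; payment $5,537.90; balance $10,808.38
Payment period 5: opening $10,808.38; payment $5,537.90; balance $5,270.48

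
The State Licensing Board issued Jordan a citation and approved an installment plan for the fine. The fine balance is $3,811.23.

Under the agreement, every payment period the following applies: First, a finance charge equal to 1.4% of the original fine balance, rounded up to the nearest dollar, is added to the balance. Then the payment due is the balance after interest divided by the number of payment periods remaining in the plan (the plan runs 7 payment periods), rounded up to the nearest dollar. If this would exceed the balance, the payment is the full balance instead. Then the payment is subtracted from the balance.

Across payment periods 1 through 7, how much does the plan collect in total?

$4,189.23

Payment period 1: opening $3,811.23; interest $54.00 → $3,865.23; payment $553.00; balance $3,312.23
Payment period 2: opening $3,312.23; interest $54.00 → $3,366.23; payment $562.00; balance $2,804.23
Payment period 3: opening $2,804.23; interest $54.00 → $2,858.23; payment $572.00; balance $2,286.23
Payment period 4: opening $2,286.23; interest $54.00 → $2,340.23; payment $586.00; balance $1,754.23
Payment period 5: opening $1,754.23; interest $54.00 → $1,808.23; payment $603.00; balance $1,205.23
Payment period 6: opening $1,205.23; interest $54.00 → $1,259.23; payment $630.00; balance $629.23
Payment period 7: opening $629.23; interest $54.00 → $683.23; payment $683.23; balance $0.00
Total paid: $4,189.23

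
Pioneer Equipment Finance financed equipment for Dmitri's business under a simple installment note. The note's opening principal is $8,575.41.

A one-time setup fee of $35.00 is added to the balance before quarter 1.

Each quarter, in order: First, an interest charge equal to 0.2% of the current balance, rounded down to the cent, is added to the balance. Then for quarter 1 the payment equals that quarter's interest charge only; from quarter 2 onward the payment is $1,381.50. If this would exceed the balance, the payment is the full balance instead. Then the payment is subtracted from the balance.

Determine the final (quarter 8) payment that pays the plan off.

$384.43

Quarter 1: $8,610.41 +$17.22 interest = $8,627.63; pay $17.22 → $8,610.41
Quarter 2: $8,610.41 +$17.22 interest = $8,627.63; pay $1,381.50 → $7,246.13
Quarter 3: $7,246.13 +$14.49 interest = $7,260.62; pay $1,381.50 → $5,879.12
Quarter 4: $5,879.12 +$11.75 interest = $5,890.87; pay $1,381.50 → $4,509.37
Quarter 5: $4,509.37 +$9.01 interest = $4,518.38; pay $1,381.50 → $3,136.88
Quarter 6: $3,136.88 +$6.27 interest = $3,143.15; pay $1,381.50 → $1,761.65
Quarter 7: $1,761.65 +$3.52 interest = $1,765.17; pay $1,381.50 → $383.67
Quarter 8: $383.67 +$0.76 interest = $384.43; pay $384.43 → $0.00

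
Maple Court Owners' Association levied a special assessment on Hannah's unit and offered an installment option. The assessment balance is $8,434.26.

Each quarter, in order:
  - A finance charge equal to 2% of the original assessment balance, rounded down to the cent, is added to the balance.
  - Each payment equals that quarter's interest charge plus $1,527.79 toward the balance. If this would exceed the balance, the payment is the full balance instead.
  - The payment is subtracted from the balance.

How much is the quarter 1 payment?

$1,696.47

# | Opening | Interest | Payment | End bal
1 | $8,434.26 | $168.68 | $1,696.47 | $6,906.47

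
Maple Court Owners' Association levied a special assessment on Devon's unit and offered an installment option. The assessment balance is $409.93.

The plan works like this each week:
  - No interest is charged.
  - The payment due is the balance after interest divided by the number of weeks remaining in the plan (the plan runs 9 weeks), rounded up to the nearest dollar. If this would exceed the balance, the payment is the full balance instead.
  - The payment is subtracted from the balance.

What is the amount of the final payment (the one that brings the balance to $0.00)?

$44.93

Week 1: opening $409.93; payment $46.00; balance $363.93
Week 2: opening $363.93; payment $46.00; balance $317.93
Week 3: opening $317.93; payment $46.00; balance $271.93
Week 4: opening $271.93; payment $46.00; balance $225.93
Week 5: opening $225.93; payment $46.00; balance $179.93
Week 6: opening $179.93; payment $45.00; balance $134.93
Week 7: opening $134.93; payment $45.00; balance $89.93
Week 8: opening $89.93; payment $45.00; balance $44.93
Week 9: opening $44.93; payment $44.93; balance $0.00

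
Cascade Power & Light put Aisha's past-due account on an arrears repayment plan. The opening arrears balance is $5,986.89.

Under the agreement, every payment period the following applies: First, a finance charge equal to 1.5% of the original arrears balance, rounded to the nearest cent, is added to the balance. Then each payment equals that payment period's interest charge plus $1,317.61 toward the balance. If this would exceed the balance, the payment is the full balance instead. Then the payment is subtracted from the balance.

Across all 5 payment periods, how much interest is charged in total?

$449.00

Payment period 1: opening $5,986.89; interest $89.80 → $6,076.69; payment $1,407.41; balance $4,669.28
Payment period 2: opening $4,669.28; interest $89.80 → $4,759.08; payment $1,407.41; balance $3,351.67
Payment period 3: opening $3,351.67; interest $89.80 → $3,441.47; payment $1,407.41; balance $2,034.06
Payment period 4: opening $2,034.06; interest $89.80 → $2,123.86; payment $1,407.41; balance $716.45
Payment period 5: opening $716.45; interest $89.80 → $806.25; payment $806.25; balance $0.00
Total interest: $89.80 + $89.80 + $89.80 + $89.80 + $89.80 = $449.00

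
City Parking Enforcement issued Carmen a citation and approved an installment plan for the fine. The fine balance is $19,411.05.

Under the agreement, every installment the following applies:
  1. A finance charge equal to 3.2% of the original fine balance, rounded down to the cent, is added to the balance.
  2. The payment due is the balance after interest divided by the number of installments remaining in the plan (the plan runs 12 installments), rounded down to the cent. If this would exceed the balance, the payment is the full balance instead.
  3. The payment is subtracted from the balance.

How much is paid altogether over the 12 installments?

Installment 1: opening $19,411.05; interest $621.15 → $20,032.20; payment $1,669.35; balance $18,362.85
Installment 2: opening $18,362.85; interest $621.15 → $18,984.00; payment $1,725.81; balance $17,258.19
Installment 3: opening $17,258.19; interest $621.15 → $17,879.34; payment $1,787.93; balance $16,091.41
Installment 4: opening $16,091.41; interest $621.15 → $16,712.56; payment $1,856.95; balance $14,855.61
Installment 5: opening $14,855.61; interest $621.15 → $15,476.76; payment $1,934.59; balance $13,542.17
Installment 6: opening $13,542.17; interest $621.15 → $14,163.32; payment $2,023.33; balance $12,139.99
Installment 7: opening $12,139.99; interest $621.15 → $12,761.14; payment $2,126.85; balance $10,634.29
Installment 8: opening $10,634.29; interest $621.15 → $11,255.44; payment $2,251.08; balance $9,004.36
Installment 9: opening $9,004.36; interest $621.15 → $9,625.51; payment $2,406.37; balance $7,219.14
Installment 10: opening $7,219.14; interest $621.15 → $7,840.29; payment $2,613.43; balance $5,226.86
Installment 11: opening $5,226.86; interest $621.15 → $5,848.01; payment $2,924.00; balance $2,924.01
Installment 12: opening $2,924.01; interest $621.15 → $3,545.16; payment $3,545.16; balance $0.00
Total paid: $26,864.85

$26,864.85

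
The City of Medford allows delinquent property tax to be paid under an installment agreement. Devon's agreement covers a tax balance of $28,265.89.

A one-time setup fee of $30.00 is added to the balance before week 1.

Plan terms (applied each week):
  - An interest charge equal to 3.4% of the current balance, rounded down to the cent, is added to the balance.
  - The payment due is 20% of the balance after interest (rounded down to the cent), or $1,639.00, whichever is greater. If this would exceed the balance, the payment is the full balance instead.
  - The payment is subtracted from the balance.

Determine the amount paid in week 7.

# | Opening | Interest | Payment | End bal
1 | $28,295.89 | $962.06 | $5,851.59 | $23,406.36
2 | $23,406.36 | $795.81 | $4,840.43 | $19,361.74
3 | $19,361.74 | $658.29 | $4,004.00 | $16,016.03
4 | $16,016.03 | $544.54 | $3,312.11 | $13,248.46
5 | $13,248.46 | $450.44 | $2,739.78 | $10,959.12
6 | $10,959.12 | $372.61 | $2,266.34 | $9,065.39
7 | $9,065.39 | $308.22 | $1,874.72 | $7,498.89

$1,874.72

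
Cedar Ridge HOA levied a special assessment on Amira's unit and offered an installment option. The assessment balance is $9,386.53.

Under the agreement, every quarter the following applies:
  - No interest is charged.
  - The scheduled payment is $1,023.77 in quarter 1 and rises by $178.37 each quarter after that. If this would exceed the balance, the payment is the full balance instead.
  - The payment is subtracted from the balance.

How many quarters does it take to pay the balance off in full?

7

# | Opening | Payment | End bal
1 | $9,386.53 | $1,023.77 | $8,362.76
2 | $8,362.76 | $1,202.14 | $7,160.62
3 | $7,160.62 | $1,380.51 | $5,780.11
4 | $5,780.11 | $1,558.88 | $4,221.23
5 | $4,221.23 | $1,737.25 | $2,483.98
6 | $2,483.98 | $1,915.62 | $568.36
7 | $568.36 | $568.36 | $0.00
Balance reaches $0.00 in quarter 7.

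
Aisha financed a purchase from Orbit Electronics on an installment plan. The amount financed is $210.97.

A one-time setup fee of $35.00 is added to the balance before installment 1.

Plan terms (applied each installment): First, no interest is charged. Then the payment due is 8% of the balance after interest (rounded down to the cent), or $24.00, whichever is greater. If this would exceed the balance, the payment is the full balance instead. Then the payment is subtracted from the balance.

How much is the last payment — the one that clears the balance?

Installment 1: opening $245.97; payment $24.00; balance $221.97
Installment 2: opening $221.97; payment $24.00; balance $197.97
Installment 3: opening $197.97; payment $24.00; balance $173.97
Installment 4: opening $173.97; payment $24.00; balance $149.97
Installment 5: opening $149.97; payment $24.00; balance $125.97
Installment 6: opening $125.97; payment $24.00; balance $101.97
Installment 7: opening $101.97; payment $24.00; balance $77.97
Installment 8: opening $77.97; payment $24.00; balance $53.97
Installment 9: opening $53.97; payment $24.00; balance $29.97
Installment 10: opening $29.97; payment $24.00; balance $5.97
Installment 11: opening $5.97; payment $5.97; balance $0.00

$5.97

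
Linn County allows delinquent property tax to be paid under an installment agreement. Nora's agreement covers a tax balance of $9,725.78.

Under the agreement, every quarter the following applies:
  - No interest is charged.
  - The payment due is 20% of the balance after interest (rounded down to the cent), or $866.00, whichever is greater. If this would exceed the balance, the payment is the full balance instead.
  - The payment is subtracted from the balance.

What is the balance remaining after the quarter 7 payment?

# | Opening | Payment | End bal
1 | $9,725.78 | $1,945.15 | $7,780.63
2 | $7,780.63 | $1,556.12 | $6,224.51
3 | $6,224.51 | $1,244.90 | $4,979.61
4 | $4,979.61 | $995.92 | $3,983.69
5 | $3,983.69 | $866.00 | $3,117.69
6 | $3,117.69 | $866.00 | $2,251.69
7 | $2,251.69 | $866.00 | $1,385.69

$1,385.69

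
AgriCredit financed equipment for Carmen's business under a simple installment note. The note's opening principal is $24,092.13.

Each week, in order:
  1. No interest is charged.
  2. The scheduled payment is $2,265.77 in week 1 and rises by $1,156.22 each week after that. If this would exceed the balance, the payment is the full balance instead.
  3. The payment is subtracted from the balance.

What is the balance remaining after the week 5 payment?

Week 1: $24,092.13 − $2,265.77 → $21,826.36
Week 2: $21,826.36 − $3,421.99 → $18,404.37
Week 3: $18,404.37 − $4,578.21 → $13,826.16
Week 4: $13,826.16 − $5,734.43 → $8,091.73
Week 5: $8,091.73 − $6,890.65 → $1,201.08

$1,201.08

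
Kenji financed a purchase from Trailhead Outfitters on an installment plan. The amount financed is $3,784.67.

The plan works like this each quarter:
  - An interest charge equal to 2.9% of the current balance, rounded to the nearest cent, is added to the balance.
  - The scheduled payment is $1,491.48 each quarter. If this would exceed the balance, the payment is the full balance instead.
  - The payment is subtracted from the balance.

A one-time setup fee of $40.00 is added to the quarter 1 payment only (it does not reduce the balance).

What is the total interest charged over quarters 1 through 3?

# | Opening | Interest | Payment | Fee | End bal
1 | $3,784.67 | $109.76 | $1,491.48 | $40.00 | $2,402.95
2 | $2,402.95 | $69.69 | $1,491.48 | — | $981.16
3 | $981.16 | $28.45 | $1,009.61 | — | $0.00
Total interest: $109.76 + $69.69 + $28.45 = $207.90

$207.90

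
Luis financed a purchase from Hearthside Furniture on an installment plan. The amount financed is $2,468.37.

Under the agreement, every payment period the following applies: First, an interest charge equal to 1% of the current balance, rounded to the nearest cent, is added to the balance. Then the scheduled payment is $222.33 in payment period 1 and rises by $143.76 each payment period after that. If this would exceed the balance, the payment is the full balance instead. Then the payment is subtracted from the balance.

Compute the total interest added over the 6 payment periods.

$89.09

Payment period 1: opening $2,468.37; interest $24.68 → $2,493.05; payment $222.33; balance $2,270.72
Payment period 2: opening $2,270.72; interest $22.71 → $2,293.43; payment $366.09; balance $1,927.34
Payment period 3: opening $1,927.34; interest $19.27 → $1,946.61; payment $509.85; balance $1,436.76
Payment period 4: opening $1,436.76; interest $14.37 → $1,451.13; payment $653.61; balance $797.52
Payment period 5: opening $797.52; interest $7.98 → $805.50; payment $797.37; balance $8.13
Payment period 6: opening $8.13; interest $0.08 → $8.21; payment $8.21; balance $0.00
Total interest: $24.68 + $22.71 + $19.27 + $14.37 + $7.98 + $0.08 = $89.09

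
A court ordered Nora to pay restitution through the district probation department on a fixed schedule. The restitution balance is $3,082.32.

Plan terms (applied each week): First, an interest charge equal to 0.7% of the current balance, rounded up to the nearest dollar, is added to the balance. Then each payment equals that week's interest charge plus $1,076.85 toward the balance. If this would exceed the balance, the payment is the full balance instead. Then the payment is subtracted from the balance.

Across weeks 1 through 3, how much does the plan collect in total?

$3,126.32

# | Opening | Interest | Payment | End bal
1 | $3,082.32 | $22.00 | $1,098.85 | $2,005.47
2 | $2,005.47 | $15.00 | $1,091.85 | $928.62
3 | $928.62 | $7.00 | $935.62 | $0.00
Total paid: $3,126.32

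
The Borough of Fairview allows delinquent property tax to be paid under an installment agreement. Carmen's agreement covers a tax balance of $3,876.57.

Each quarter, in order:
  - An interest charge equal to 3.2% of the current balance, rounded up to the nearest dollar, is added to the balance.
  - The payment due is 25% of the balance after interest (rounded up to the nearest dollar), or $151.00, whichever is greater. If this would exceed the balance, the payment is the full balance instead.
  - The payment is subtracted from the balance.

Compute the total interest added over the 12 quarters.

# | Opening | Interest | Payment | End bal
1 | $3,876.57 | $125.00 | $1,001.00 | $3,000.57
2 | $3,000.57 | $97.00 | $775.00 | $2,322.57
3 | $2,322.57 | $75.00 | $600.00 | $1,797.57
4 | $1,797.57 | $58.00 | $464.00 | $1,391.57
5 | $1,391.57 | $45.00 | $360.00 | $1,076.57
6 | $1,076.57 | $35.00 | $278.00 | $833.57
7 | $833.57 | $27.00 | $216.00 | $644.57
8 | $644.57 | $21.00 | $167.00 | $498.57
9 | $498.57 | $16.00 | $151.00 | $363.57
10 | $363.57 | $12.00 | $151.00 | $224.57
11 | $224.57 | $8.00 | $151.00 | $81.57
12 | $81.57 | $3.00 | $84.57 | $0.00
Total interest: $125.00 + $97.00 + $75.00 + $58.00 + $45.00 + $35.00 + $27.00 + $21.00 + $16.00 + $12.00 + $8.00 + $3.00 = $522.00

$522.00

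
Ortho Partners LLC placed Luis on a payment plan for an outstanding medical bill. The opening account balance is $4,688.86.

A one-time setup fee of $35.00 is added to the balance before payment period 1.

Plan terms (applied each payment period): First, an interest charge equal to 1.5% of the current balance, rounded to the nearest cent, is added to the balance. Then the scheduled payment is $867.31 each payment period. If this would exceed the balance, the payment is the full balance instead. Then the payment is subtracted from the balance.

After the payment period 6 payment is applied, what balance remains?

$0.00

Payment period 1: opening $4,723.86; interest $70.86 → $4,794.72; payment $867.31; balance $3,927.41
Payment period 2: opening $3,927.41; interest $58.91 → $3,986.32; payment $867.31; balance $3,119.01
Payment period 3: opening $3,119.01; interest $46.79 → $3,165.80; payment $867.31; balance $2,298.49
Payment period 4: opening $2,298.49; interest $34.48 → $2,332.97; payment $867.31; balance $1,465.66
Payment period 5: opening $1,465.66; interest $21.98 → $1,487.64; payment $867.31; balance $620.33
Payment period 6: opening $620.33; interest $9.30 → $629.63; payment $629.63; balance $0.00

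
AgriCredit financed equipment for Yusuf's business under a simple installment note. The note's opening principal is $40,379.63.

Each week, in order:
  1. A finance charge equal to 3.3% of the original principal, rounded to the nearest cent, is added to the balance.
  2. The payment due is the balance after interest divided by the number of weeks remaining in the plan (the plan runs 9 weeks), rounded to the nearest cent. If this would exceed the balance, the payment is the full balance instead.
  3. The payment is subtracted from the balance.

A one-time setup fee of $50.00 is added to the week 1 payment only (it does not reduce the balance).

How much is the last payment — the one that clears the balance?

Week 1: opening $40,379.63; interest $1,332.53 → $41,712.16; payment $4,634.68 (+ $50.00 fee); balance $37,077.48
Week 2: opening $37,077.48; interest $1,332.53 → $38,410.01; payment $4,801.25; balance $33,608.76
Week 3: opening $33,608.76; interest $1,332.53 → $34,941.29; payment $4,991.61; balance $29,949.68
Week 4: opening $29,949.68; interest $1,332.53 → $31,282.21; payment $5,213.70; balance $26,068.51
Week 5: opening $26,068.51; interest $1,332.53 → $27,401.04; payment $5,480.21; balance $21,920.83
Week 6: opening $21,920.83; interest $1,332.53 → $23,253.36; payment $5,813.34; balance $17,440.02
Week 7: opening $17,440.02; interest $1,332.53 → $18,772.55; payment $6,257.52; balance $12,515.03
Week 8: opening $12,515.03; interest $1,332.53 → $13,847.56; payment $6,923.78; balance $6,923.78
Week 9: opening $6,923.78; interest $1,332.53 → $8,256.31; payment $8,256.31; balance $0.00

$8,256.31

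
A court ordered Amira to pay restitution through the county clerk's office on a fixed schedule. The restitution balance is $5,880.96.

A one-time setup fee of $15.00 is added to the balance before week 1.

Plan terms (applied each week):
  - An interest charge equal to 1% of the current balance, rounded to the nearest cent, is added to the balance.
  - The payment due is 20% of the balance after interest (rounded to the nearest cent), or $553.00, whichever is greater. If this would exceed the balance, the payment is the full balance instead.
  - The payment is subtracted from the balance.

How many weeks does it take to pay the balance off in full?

Week 1: $5,895.96 +$58.96 interest = $5,954.92; pay $1,190.98 → $4,763.94
Week 2: $4,763.94 +$47.64 interest = $4,811.58; pay $962.32 → $3,849.26
Week 3: $3,849.26 +$38.49 interest = $3,887.75; pay $777.55 → $3,110.20
Week 4: $3,110.20 +$31.10 interest = $3,141.30; pay $628.26 → $2,513.04
Week 5: $2,513.04 +$25.13 interest = $2,538.17; pay $553.00 → $1,985.17
Week 6: $1,985.17 +$19.85 interest = $2,005.02; pay $553.00 → $1,452.02
Week 7: $1,452.02 +$14.52 interest = $1,466.54; pay $553.00 → $913.54
Week 8: $913.54 +$9.14 interest = $922.68; pay $553.00 → $369.68
Week 9: $369.68 +$3.70 interest = $373.38; pay $373.38 → $0.00
Balance reaches $0.00 in week 9.

9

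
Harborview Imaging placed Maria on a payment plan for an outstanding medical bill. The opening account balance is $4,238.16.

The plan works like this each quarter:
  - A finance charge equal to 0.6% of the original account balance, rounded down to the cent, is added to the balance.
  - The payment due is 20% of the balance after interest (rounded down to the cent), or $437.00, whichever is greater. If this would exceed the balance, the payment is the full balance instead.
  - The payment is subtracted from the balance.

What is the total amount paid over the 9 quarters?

$4,466.94

Quarter 1: $4,238.16 +$25.42 interest = $4,263.58; pay $852.71 → $3,410.87
Quarter 2: $3,410.87 +$25.42 interest = $3,436.29; pay $687.25 → $2,749.04
Quarter 3: $2,749.04 +$25.42 interest = $2,774.46; pay $554.89 → $2,219.57
Quarter 4: $2,219.57 +$25.42 interest = $2,244.99; pay $448.99 → $1,796.00
Quarter 5: $1,796.00 +$25.42 interest = $1,821.42; pay $437.00 → $1,384.42
Quarter 6: $1,384.42 +$25.42 interest = $1,409.84; pay $437.00 → $972.84
Quarter 7: $972.84 +$25.42 interest = $998.26; pay $437.00 → $561.26
Quarter 8: $561.26 +$25.42 interest = $586.68; pay $437.00 → $149.68
Quarter 9: $149.68 +$25.42 interest = $175.10; pay $175.10 → $0.00
Total paid: $4,466.94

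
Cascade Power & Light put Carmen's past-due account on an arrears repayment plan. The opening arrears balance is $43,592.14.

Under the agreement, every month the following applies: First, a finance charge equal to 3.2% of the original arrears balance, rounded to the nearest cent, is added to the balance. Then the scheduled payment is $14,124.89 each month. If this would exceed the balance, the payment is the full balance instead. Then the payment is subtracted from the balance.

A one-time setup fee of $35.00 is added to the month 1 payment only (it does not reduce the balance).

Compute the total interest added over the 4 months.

# | Opening | Interest | Payment | Fee | End bal
1 | $43,592.14 | $1,394.95 | $14,124.89 | $35.00 | $30,862.20
2 | $30,862.20 | $1,394.95 | $14,124.89 | — | $18,132.26
3 | $18,132.26 | $1,394.95 | $14,124.89 | — | $5,402.32
4 | $5,402.32 | $1,394.95 | $6,797.27 | — | $0.00
Total interest: $1,394.95 + $1,394.95 + $1,394.95 + $1,394.95 = $5,579.80

$5,579.80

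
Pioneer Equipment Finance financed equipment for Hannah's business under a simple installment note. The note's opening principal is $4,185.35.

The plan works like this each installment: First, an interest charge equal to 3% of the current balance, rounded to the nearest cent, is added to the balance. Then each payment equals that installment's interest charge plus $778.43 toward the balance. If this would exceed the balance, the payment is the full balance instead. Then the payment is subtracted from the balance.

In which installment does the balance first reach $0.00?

Installment 1: opening $4,185.35; interest $125.56 → $4,310.91; payment $903.99; balance $3,406.92
Installment 2: opening $3,406.92; interest $102.21 → $3,509.13; payment $880.64; balance $2,628.49
Installment 3: opening $2,628.49; interest $78.85 → $2,707.34; payment $857.28; balance $1,850.06
Installment 4: opening $1,850.06; interest $55.50 → $1,905.56; payment $833.93; balance $1,071.63
Installment 5: opening $1,071.63; interest $32.15 → $1,103.78; payment $810.58; balance $293.20
Installment 6: opening $293.20; interest $8.80 → $302.00; payment $302.00; balance $0.00
Balance reaches $0.00 in installment 6.

6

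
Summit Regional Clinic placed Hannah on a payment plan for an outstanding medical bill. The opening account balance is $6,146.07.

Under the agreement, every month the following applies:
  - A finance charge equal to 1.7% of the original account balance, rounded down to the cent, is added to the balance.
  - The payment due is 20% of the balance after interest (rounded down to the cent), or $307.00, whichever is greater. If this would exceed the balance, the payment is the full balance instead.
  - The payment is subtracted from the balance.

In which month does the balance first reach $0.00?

15

Month 1: $6,146.07 +$104.48 interest = $6,250.55; pay $1,250.11 → $5,000.44
Month 2: $5,000.44 +$104.48 interest = $5,104.92; pay $1,020.98 → $4,083.94
Month 3: $4,083.94 +$104.48 interest = $4,188.42; pay $837.68 → $3,350.74
Month 4: $3,350.74 +$104.48 interest = $3,455.22; pay $691.04 → $2,764.18
Month 5: $2,764.18 +$104.48 interest = $2,868.66; pay $573.73 → $2,294.93
Month 6: $2,294.93 +$104.48 interest = $2,399.41; pay $479.88 → $1,919.53
Month 7: $1,919.53 +$104.48 interest = $2,024.01; pay $404.80 → $1,619.21
Month 8: $1,619.21 +$104.48 interest = $1,723.69; pay $344.73 → $1,378.96
Month 9: $1,378.96 +$104.48 interest = $1,483.44; pay $307.00 → $1,176.44
Month 10: $1,176.44 +$104.48 interest = $1,280.92; pay $307.00 → $973.92
Month 11: $973.92 +$104.48 interest = $1,078.40; pay $307.00 → $771.40
Month 12: $771.40 +$104.48 interest = $875.88; pay $307.00 → $568.88
Month 13: $568.88 +$104.48 interest = $673.36; pay $307.00 → $366.36
Month 14: $366.36 +$104.48 interest = $470.84; pay $307.00 → $163.84
Month 15: $163.84 +$104.48 interest = $268.32; pay $268.32 → $0.00
Balance reaches $0.00 in month 15.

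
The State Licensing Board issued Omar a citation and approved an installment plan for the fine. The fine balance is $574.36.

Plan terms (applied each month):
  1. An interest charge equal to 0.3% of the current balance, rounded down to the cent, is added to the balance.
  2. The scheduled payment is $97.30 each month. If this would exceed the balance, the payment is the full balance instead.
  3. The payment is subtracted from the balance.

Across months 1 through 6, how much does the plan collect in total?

$580.36

Month 1: $574.36 +$1.72 interest = $576.08; pay $97.30 → $478.78
Month 2: $478.78 +$1.43 interest = $480.21; pay $97.30 → $382.91
Month 3: $382.91 +$1.14 interest = $384.05; pay $97.30 → $286.75
Month 4: $286.75 +$0.86 interest = $287.61; pay $97.30 → $190.31
Month 5: $190.31 +$0.57 interest = $190.88; pay $97.30 → $93.58
Month 6: $93.58 +$0.28 interest = $93.86; pay $93.86 → $0.00
Total paid: $580.36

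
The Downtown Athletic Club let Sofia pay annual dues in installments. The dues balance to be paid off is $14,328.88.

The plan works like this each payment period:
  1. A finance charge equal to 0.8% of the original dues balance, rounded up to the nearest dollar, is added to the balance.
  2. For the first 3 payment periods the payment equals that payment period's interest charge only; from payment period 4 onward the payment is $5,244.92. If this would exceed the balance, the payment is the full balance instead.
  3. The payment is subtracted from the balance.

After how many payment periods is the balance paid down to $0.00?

Payment period 1: $14,328.88 +$115.00 interest = $14,443.88; pay $115.00 → $14,328.88
Payment period 2: $14,328.88 +$115.00 interest = $14,443.88; pay $115.00 → $14,328.88
Payment period 3: $14,328.88 +$115.00 interest = $14,443.88; pay $115.00 → $14,328.88
Payment period 4: $14,328.88 +$115.00 interest = $14,443.88; pay $5,244.92 → $9,198.96
Payment period 5: $9,198.96 +$115.00 interest = $9,313.96; pay $5,244.92 → $4,069.04
Payment period 6: $4,069.04 +$115.00 interest = $4,184.04; pay $4,184.04 → $0.00
Balance reaches $0.00 in payment period 6.

6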